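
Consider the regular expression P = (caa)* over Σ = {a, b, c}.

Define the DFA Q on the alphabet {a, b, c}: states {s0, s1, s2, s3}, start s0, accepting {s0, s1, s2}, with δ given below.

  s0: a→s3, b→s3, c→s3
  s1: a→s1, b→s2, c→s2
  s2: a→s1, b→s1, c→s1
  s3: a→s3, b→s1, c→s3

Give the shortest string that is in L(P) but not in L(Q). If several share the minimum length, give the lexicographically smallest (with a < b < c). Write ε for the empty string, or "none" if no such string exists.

The string caa is accepted by P but not by Q.
No shorter string lies in the difference, and caa is the lexicographically first length-3 string in L(P) \ L(Q).

caa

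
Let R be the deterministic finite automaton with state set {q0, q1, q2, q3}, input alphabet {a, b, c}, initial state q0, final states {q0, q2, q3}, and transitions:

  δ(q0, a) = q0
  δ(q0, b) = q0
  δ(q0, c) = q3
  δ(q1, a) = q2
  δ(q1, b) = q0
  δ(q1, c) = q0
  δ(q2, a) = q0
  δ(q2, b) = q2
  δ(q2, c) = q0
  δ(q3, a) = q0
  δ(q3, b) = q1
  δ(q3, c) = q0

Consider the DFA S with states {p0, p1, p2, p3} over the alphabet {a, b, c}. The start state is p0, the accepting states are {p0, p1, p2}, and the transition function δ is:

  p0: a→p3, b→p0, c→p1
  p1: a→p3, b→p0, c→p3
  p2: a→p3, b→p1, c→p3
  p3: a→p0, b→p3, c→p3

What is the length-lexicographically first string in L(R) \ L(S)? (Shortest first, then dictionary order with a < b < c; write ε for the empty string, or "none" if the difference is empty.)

a

The string a is accepted by R but not by S.
No shorter string lies in the difference, and a is the lexicographically first length-1 string in L(R) \ L(S).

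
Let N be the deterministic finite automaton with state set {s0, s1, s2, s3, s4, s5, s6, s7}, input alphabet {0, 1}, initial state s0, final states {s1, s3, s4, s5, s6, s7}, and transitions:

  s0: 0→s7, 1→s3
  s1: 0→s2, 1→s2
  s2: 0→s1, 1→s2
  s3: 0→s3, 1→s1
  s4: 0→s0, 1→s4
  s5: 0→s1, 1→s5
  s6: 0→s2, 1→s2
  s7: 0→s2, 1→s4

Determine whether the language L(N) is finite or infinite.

infinite

State s1 is reachable from the start and can reach an accepting state, and it lies on the cycle s1 → s2 → s1.
Traversing that cycle any number of times yields accepted strings of unbounded length, so the language is infinite.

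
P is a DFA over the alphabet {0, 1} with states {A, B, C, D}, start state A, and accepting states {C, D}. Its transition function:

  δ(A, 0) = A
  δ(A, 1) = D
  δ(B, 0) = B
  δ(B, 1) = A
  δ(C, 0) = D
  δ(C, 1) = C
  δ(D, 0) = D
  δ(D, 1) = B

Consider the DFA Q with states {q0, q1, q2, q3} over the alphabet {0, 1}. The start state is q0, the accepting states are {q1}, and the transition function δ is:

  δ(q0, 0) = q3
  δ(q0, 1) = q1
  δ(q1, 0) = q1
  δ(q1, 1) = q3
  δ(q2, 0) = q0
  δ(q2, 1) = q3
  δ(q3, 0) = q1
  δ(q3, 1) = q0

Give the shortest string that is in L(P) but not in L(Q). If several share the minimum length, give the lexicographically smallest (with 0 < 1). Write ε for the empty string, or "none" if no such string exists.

01

The string 01 is accepted by P but not by Q.
No shorter string lies in the difference, and 01 is the lexicographically first length-2 string in L(P) \ L(Q).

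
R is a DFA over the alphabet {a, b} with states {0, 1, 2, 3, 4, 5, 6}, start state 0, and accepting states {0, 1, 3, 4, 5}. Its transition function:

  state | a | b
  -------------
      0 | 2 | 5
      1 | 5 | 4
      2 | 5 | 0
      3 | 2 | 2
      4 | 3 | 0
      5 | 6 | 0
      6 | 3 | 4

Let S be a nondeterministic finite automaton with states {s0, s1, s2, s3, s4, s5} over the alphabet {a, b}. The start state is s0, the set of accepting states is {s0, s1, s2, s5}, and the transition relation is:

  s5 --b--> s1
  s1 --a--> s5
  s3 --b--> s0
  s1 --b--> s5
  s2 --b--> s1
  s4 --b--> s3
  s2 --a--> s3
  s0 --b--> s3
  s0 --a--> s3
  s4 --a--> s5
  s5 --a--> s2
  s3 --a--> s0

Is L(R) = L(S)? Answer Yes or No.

No

The string b is accepted by R but rejected by S.
So L(R) ≠ L(S).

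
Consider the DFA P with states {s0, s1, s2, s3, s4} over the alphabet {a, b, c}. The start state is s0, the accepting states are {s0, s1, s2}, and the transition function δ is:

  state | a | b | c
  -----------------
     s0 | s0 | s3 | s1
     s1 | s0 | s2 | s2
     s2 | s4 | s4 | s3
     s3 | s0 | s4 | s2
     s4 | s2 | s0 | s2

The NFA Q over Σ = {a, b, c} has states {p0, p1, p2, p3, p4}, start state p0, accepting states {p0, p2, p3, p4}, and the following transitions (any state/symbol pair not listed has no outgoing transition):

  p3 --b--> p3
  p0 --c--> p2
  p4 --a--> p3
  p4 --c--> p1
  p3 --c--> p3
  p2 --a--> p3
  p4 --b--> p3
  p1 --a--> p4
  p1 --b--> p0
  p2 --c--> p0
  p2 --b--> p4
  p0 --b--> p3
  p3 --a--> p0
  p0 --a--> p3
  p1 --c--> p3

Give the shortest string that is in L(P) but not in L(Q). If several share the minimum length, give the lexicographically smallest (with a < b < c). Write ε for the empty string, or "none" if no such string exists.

The string cbcac is accepted by P but not by Q.
No shorter string lies in the difference, and cbcac is the lexicographically first length-5 string in L(P) \ L(Q).

cbcac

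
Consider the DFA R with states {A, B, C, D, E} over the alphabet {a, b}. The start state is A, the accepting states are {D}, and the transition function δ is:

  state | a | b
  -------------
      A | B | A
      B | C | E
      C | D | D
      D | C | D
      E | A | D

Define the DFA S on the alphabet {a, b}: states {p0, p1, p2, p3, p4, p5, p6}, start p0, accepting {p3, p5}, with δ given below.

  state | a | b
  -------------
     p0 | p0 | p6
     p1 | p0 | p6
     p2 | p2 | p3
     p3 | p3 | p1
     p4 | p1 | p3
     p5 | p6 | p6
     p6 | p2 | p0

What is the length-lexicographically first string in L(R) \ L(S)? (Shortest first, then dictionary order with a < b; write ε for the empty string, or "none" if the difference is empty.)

aaa

The string aaa is accepted by R but not by S.
No shorter string lies in the difference, and aaa is the lexicographically first length-3 string in L(R) \ L(S).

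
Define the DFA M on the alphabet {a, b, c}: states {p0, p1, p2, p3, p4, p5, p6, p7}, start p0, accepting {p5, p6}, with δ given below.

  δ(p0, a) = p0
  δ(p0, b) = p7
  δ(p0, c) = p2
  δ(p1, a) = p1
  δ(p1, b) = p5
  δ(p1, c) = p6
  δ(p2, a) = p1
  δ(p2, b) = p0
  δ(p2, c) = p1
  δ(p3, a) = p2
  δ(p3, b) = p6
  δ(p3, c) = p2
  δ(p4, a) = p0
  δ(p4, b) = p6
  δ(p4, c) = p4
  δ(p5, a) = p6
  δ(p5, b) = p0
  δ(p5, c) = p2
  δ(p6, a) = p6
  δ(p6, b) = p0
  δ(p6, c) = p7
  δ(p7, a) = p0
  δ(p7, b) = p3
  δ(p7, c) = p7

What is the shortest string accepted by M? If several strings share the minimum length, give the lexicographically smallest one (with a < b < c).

A breadth-first search from p0 reaches an accepting state first via the path p0 → p7 → p3 → p6 on input bbb.
No string of length < 3 is accepted (BFS exhausts all shorter strings without reaching an accepting state), and bbb is the lexicographically least accepting string of length 3.

bbb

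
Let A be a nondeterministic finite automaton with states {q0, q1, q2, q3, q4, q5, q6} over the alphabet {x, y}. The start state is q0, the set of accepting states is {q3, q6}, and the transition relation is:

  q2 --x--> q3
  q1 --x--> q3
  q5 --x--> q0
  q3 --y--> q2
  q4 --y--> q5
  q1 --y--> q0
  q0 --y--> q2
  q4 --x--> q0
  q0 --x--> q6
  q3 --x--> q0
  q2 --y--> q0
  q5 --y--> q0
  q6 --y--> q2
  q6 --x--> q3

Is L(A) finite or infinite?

State q0 is reachable from the start and can reach an accepting state, and it lies on the cycle q0 → q2 → q0.
Traversing that cycle any number of times yields accepted strings of unbounded length, so the language is infinite.

infinite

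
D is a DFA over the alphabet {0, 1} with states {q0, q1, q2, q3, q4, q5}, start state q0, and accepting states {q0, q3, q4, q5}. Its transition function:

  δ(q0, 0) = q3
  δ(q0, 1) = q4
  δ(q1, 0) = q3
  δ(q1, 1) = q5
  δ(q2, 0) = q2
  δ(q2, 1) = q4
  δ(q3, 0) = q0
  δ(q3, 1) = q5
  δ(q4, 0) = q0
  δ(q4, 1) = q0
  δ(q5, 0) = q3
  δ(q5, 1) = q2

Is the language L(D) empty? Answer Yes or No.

The empty string ε is accepted: the run q0 ends in the accepting state q0.
Since at least one string is accepted, L(D) is not empty.

No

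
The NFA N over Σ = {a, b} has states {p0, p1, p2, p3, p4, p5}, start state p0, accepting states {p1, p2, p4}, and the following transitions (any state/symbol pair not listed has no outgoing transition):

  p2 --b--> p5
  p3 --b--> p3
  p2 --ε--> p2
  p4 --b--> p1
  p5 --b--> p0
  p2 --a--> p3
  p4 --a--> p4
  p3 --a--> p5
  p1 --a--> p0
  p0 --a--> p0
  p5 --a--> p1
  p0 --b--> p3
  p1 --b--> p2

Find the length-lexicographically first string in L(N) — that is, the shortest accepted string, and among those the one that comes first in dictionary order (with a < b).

A breadth-first search from p0 reaches an accepting state first via the path p0 → p3 → p5 → p1 on input baa.
No string of length < 3 is accepted (BFS exhausts all shorter strings without reaching an accepting state), and baa is the lexicographically least accepting string of length 3.

baa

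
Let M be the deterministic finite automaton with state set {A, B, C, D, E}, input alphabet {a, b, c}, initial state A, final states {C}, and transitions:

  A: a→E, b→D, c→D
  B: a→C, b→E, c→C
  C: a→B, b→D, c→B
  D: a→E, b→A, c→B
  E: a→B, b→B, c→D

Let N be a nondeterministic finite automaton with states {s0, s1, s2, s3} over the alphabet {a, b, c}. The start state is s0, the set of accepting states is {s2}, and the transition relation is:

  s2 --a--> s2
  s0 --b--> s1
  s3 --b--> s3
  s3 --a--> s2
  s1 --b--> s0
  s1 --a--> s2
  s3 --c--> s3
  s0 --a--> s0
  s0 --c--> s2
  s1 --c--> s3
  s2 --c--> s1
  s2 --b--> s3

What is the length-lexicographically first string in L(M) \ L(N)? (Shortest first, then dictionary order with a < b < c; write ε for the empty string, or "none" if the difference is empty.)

aaa

The string aaa is accepted by M but not by N.
No shorter string lies in the difference, and aaa is the lexicographically first length-3 string in L(M) \ L(N).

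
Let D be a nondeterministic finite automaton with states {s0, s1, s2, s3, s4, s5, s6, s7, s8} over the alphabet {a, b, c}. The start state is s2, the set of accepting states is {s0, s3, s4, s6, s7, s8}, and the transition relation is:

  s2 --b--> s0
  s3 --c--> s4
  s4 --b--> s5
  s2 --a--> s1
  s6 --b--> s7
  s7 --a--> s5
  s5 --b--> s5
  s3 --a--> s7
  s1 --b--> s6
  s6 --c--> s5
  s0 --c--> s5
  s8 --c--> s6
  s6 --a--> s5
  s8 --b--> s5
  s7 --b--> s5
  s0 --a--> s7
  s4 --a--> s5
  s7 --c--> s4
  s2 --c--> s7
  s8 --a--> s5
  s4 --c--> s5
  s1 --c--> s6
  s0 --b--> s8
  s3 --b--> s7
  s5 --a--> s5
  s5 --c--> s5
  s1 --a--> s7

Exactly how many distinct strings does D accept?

17

The useful subgraph on states {s0, s1, s2, s4, s6, s7, s8} is acyclic, so L(D) is finite; the longest accepting path visits 6 useful states, giving maximum string length 5.
Counting accepting paths from s2 by length: 2 of length 1, 6 of length 2, 5 of length 3, 3 of length 4, 1 of length 5. Total 17.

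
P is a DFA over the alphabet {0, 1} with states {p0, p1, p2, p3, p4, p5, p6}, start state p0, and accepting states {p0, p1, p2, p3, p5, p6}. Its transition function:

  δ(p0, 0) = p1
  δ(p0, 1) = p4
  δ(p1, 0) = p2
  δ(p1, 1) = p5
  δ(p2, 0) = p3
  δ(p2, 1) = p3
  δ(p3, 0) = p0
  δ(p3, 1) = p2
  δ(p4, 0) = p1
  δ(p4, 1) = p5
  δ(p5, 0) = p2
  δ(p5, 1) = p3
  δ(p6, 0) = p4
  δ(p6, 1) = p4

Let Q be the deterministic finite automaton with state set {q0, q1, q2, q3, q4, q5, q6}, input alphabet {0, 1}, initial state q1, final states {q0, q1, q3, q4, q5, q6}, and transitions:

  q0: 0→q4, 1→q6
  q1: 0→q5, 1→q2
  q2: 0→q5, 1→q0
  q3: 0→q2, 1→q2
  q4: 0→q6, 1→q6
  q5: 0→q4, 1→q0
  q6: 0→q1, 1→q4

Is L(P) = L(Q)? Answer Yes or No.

Yes

Exploring the product automaton P × Q from the start pair (p0, q1), following both machines on each input symbol, reaches 6 state pairs: (p0, q1), (p1, q5), (p4, q2), (p2, q4), (p5, q0), (p3, q6).
P accepts in {p0, p1, p2, p3, p5, p6} and Q accepts in {q0, q1, q3, q4, q5, q6}. In every reachable pair the two components are either both accepting — (p0, q1), (p1, q5), (p2, q4), (p5, q0), (p3, q6) — or both non-accepting, so no string is accepted by exactly one of the machines: L(P) \ L(Q) and L(Q) \ L(P) are both empty.
Hence every string is accepted by P iff it is accepted by Q, and the two languages coincide.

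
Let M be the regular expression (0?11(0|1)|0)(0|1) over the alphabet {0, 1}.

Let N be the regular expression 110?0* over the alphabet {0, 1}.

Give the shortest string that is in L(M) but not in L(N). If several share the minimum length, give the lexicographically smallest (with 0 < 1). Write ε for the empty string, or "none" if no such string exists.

00

The string 00 is accepted by M but not by N.
No shorter string lies in the difference, and 00 is the lexicographically first length-2 string in L(M) \ L(N).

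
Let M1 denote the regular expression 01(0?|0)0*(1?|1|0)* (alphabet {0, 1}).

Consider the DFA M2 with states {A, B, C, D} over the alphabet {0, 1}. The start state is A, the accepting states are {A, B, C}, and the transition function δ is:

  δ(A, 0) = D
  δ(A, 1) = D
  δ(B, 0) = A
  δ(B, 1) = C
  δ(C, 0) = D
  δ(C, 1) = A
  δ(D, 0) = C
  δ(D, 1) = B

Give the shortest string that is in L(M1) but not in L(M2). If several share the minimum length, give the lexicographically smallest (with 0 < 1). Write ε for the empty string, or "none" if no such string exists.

0100

The string 0100 is accepted by M1 but not by M2.
No shorter string lies in the difference, and 0100 is the lexicographically first length-4 string in L(M1) \ L(M2).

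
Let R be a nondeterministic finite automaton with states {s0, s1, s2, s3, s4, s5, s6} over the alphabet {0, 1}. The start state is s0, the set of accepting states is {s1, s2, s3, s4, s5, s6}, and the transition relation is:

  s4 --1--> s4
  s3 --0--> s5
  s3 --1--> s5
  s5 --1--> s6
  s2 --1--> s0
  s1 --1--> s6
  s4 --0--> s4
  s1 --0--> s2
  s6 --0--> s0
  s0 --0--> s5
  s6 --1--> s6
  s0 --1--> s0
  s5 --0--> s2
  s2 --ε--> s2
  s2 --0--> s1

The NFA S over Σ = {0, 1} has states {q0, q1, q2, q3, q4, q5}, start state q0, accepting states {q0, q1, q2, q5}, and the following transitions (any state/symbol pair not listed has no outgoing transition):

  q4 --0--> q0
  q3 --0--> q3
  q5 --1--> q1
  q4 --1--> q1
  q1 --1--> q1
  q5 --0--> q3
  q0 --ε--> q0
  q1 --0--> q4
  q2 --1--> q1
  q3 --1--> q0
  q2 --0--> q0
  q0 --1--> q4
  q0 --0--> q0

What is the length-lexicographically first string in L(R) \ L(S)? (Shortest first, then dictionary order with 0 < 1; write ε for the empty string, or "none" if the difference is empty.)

01

The string 01 is accepted by R but not by S.
No shorter string lies in the difference, and 01 is the lexicographically first length-2 string in L(R) \ L(S).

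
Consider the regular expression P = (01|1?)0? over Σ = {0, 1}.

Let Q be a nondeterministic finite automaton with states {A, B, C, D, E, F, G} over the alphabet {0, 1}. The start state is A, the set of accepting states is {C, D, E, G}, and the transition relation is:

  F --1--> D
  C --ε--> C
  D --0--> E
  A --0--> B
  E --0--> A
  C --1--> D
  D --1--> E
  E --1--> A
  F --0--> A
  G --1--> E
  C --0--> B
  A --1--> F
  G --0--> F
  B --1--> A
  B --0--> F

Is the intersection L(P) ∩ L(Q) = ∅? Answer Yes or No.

Converting the expression P to a DFA (subset construction, then merging equivalent states) gives the minimal DFA with states {p0, p1, p2, p3, p4}, start state p0, accepting states {p0, p1, p2, p4} and transitions p0: 0→p1, 1→p2; p1: 0→p3, 1→p2; p2: 0→p4, 1→p3; p3: 0→p3, 1→p3; p4: 0→p3, 1→p3.
Exploring the product automaton P × Q from the start pair (p0, A), following both machines on each input symbol, reaches 11 state pairs: (p0, A), (p1, B), (p2, F), (p3, F), (p2, A), (p4, A), (p3, D), (p3, A), (p4, B), (p3, B), (p3, E).
P accepts in {p0, p1, p2, p4} and Q accepts in {C, D, E, G}; no reachable pair has both components accepting, so no string drives both machines to acceptance simultaneously and L(P) ∩ L(Q) = ∅.
So no string is accepted by both, and the intersection is empty.

Yes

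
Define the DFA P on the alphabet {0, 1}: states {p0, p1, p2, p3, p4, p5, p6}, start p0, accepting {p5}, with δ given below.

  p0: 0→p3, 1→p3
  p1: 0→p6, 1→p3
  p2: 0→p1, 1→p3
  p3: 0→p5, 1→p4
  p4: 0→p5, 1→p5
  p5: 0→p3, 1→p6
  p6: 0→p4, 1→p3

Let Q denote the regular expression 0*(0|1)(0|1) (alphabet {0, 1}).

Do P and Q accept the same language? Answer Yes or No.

No

The string 110 is accepted by P but rejected by Q.
So L(P) ≠ L(Q).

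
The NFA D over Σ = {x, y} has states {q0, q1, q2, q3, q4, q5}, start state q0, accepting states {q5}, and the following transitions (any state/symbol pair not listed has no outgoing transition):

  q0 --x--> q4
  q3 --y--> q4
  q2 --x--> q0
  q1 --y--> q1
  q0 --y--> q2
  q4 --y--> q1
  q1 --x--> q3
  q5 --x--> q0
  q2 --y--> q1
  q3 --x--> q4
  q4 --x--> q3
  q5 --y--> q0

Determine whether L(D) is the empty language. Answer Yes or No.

The states reachable from the start state are {q0, q1, q2, q3, q4}.
None of the accepting states {q5} is reachable, so no string is accepted and L(D) = ∅.

Yes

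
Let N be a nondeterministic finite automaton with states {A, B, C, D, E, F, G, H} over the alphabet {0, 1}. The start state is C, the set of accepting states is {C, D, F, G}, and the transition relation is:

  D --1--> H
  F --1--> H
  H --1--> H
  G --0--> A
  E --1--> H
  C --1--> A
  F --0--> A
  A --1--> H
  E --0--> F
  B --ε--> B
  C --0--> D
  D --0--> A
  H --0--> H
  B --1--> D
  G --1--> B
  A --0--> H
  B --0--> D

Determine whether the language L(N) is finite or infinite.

finite

The useful states (reachable from C and able to reach an accepting state) are {C, D}.
Restricted to these states the transition graph has no cycle, so every accepting path has bounded length and L is finite.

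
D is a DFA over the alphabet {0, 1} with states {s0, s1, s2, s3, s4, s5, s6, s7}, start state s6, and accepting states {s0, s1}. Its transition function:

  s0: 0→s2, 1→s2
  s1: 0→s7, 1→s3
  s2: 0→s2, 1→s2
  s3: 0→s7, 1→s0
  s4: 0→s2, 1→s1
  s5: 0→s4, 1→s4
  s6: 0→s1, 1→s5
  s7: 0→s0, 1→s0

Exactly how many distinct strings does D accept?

18

The useful subgraph on states {s0, s1, s3, s4, s5, s6, s7} is acyclic, so L(D) is finite; the longest accepting path visits 7 useful states, giving maximum string length 6.
Counting accepting paths from s6 by length: 1 of length 1, 5 of length 3, 2 of length 4, 6 of length 5, 4 of length 6. Total 18.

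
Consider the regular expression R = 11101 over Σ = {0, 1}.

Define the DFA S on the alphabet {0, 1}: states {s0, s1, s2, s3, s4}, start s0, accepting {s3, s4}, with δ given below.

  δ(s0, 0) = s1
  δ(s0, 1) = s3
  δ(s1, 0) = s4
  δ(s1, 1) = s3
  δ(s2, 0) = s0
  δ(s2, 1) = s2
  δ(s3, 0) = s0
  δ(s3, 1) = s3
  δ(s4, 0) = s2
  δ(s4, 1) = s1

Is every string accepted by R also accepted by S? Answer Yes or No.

Yes

Converting the expression R to a DFA (subset construction, then merging equivalent states) gives the minimal DFA with states {r0, r1, r2, r3, r4, r5, r6}, start state r0, accepting states {r6} and transitions r0: 0→r1, 1→r2; r1: 0→r1, 1→r1; r2: 0→r1, 1→r3; r3: 0→r1, 1→r4; r4: 0→r5, 1→r1; r5: 0→r1, 1→r6; r6: 0→r1, 1→r1.
Exploring the product automaton R × S from the start pair (r0, s0), following both machines on each input symbol, reaches 11 state pairs: (r0, s0), (r1, s1), (r2, s3), (r1, s4), (r1, s3), (r1, s0), (r3, s3), (r1, s2), (r4, s3), (r5, s0), (r6, s3).
R accepts in {r6} and S accepts in {s3, s4}. The reachable pairs whose R-component is accepting are (r6, s3); in each of them the S-component is accepting too, so the product for L(R) \ L(S) (R-component accepting, S-component rejecting) has no reachable accepting pair and the difference is empty.
Hence every string in L(R) is also in L(S).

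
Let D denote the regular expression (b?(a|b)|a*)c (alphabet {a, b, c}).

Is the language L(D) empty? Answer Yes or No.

The string c matches the expression, so it belongs to L(D).
Since L(D) contains at least one string, it is not empty.

No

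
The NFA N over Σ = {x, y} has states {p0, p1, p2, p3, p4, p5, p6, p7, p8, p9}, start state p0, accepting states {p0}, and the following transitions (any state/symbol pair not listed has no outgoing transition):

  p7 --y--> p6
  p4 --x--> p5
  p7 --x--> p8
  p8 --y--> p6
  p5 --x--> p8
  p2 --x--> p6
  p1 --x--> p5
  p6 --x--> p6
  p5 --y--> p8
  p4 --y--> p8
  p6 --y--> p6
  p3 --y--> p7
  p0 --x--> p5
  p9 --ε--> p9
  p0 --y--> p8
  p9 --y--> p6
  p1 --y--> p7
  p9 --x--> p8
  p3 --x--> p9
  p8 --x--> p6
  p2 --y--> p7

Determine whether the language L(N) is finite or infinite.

finite

The useful states (reachable from p0 and able to reach an accepting state) are {p0}.
Restricted to these states the transition graph has no cycle, so every accepting path has bounded length and L is finite.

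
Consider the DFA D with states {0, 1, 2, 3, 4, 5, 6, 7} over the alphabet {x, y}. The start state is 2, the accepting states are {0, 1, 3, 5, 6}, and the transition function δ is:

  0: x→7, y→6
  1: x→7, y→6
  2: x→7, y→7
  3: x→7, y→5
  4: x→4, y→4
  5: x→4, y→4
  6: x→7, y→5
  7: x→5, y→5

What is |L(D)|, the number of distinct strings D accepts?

4

The useful subgraph on states {2, 5, 7} is acyclic, so L(D) is finite; the longest accepting path visits 3 useful states, giving maximum string length 2.
Counting accepting paths from 2 by length: 4 of length 2. Total 4.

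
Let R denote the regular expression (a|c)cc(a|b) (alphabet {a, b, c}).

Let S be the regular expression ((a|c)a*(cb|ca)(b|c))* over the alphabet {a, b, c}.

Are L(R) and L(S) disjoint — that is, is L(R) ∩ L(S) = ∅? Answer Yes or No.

Yes

Converting the expression R to a DFA (subset construction, then merging equivalent states) gives the minimal DFA with states {r0, r1, r2, r3, r4, r5}, start state r0, accepting states {r5} and transitions r0: a→r1, b→r2, c→r1; r1: a→r2, b→r2, c→r3; r2: a→r2, b→r2, c→r2; r3: a→r2, b→r2, c→r4; r4: a→r5, b→r5, c→r2; r5: a→r2, b→r2, c→r2.
Converting the expression S to a DFA (subset construction, then merging equivalent states) gives the minimal DFA with states {s0, s1, s2, s3, s4}, start state s0, accepting states {s0} and transitions s0: a→s1, b→s2, c→s1; s1: a→s1, b→s2, c→s3; s2: a→s2, b→s2, c→s2; s3: a→s4, b→s4, c→s2; s4: a→s2, b→s0, c→s0.
Exploring the product automaton R × S from the start pair (r0, s0), following both machines on each input symbol, reaches 10 state pairs: (r0, s0), (r1, s1), (r2, s2), (r2, s1), (r3, s3), (r2, s3), (r2, s4), (r4, s2), (r2, s0), (r5, s2).
R accepts in {r5} and S accepts in {s0}; no reachable pair has both components accepting, so no string drives both machines to acceptance simultaneously and L(R) ∩ L(S) = ∅.
So no string is accepted by both, and the intersection is empty.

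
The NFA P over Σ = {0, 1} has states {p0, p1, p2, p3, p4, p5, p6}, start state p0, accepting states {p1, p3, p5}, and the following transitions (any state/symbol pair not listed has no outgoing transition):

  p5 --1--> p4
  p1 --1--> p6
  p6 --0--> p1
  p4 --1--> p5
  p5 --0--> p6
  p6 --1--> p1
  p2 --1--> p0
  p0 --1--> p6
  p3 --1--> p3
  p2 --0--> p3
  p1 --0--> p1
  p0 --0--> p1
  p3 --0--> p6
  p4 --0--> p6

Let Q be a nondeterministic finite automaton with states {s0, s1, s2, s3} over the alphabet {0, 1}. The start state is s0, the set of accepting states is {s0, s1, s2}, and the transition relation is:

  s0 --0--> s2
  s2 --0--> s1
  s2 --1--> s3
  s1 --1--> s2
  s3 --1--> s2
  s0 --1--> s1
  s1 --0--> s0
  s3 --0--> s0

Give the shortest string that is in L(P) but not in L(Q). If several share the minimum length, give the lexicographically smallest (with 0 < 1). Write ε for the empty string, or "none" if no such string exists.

0011

The string 0011 is accepted by P but not by Q.
No shorter string lies in the difference, and 0011 is the lexicographically first length-4 string in L(P) \ L(Q).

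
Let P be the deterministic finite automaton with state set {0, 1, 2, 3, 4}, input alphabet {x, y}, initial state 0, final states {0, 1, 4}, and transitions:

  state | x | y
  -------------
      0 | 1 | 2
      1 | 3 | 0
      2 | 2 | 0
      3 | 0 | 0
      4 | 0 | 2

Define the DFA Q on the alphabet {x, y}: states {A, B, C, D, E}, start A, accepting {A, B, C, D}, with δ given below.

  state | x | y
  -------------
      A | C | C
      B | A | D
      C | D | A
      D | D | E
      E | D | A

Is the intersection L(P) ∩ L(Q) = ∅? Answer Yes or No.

No

The empty string ε is accepted by both P and Q.
Hence L(P) ∩ L(Q) ≠ ∅.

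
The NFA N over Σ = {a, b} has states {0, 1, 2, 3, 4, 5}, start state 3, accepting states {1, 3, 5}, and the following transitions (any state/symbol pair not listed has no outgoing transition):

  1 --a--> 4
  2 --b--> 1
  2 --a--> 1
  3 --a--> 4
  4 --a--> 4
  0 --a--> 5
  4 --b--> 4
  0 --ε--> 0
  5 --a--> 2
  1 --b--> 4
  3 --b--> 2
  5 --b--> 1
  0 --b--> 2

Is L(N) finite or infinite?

finite

The useful states (reachable from 3 and able to reach an accepting state) are {1, 2, 3}.
Restricted to these states the transition graph has no cycle, so every accepting path has bounded length and L is finite.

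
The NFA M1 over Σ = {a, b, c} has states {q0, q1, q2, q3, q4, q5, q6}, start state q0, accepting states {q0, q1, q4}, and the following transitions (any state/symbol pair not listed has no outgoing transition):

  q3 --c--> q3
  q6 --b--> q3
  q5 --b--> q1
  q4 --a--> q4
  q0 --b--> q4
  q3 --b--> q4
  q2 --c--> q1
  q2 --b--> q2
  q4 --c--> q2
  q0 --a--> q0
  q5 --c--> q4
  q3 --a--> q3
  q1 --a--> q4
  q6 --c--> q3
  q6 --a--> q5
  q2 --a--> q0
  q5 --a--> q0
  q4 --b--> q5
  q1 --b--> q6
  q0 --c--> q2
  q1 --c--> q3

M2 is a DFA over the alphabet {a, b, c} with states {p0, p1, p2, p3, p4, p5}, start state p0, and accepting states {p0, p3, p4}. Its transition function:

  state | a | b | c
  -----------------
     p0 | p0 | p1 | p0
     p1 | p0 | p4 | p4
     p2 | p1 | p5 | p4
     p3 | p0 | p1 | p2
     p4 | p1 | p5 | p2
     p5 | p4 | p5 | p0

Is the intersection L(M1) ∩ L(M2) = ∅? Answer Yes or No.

No

The empty string ε is accepted by both M1 and M2.
Hence L(M1) ∩ L(M2) ≠ ∅.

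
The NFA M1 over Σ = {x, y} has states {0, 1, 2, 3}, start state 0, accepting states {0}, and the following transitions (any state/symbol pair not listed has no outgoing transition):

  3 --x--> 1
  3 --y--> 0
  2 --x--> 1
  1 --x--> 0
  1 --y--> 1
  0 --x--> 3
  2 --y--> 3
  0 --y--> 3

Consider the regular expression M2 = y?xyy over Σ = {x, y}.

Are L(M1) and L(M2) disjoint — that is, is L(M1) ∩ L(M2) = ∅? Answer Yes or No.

Converting the expression M2 to a DFA (subset construction, then merging equivalent states) gives the minimal DFA with states {r0, r1, r2, r3, r4, r5}, start state r0, accepting states {r5} and transitions r0: x→r1, y→r2; r1: x→r3, y→r4; r2: x→r1, y→r3; r3: x→r3, y→r3; r4: x→r3, y→r5; r5: x→r3, y→r3.
Exploring the product automaton M1 × M2 from the start pair (0, r0), following both machines on each input symbol, reaches 11 state pairs: (0, r0), (3, r1), (3, r2), (1, r3), (0, r4), (1, r1), (0, r3), (3, r3), (3, r5), (1, r4), (1, r5).
M1 accepts in {0} and M2 accepts in {r5}; no reachable pair has both components accepting, so no string drives both machines to acceptance simultaneously and L(M1) ∩ L(M2) = ∅.
So no string is accepted by both, and the intersection is empty.

Yes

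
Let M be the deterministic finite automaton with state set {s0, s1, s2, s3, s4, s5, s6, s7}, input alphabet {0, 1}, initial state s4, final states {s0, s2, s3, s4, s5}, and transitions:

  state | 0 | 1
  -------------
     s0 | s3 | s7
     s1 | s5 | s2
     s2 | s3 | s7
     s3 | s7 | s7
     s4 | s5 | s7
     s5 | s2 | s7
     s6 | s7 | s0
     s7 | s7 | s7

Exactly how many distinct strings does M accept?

4

The useful subgraph on states {s2, s3, s4, s5} is acyclic, so L(M) is finite; the longest accepting path visits 4 useful states, giving maximum string length 3.
Counting accepting paths from s4 by length: 1 of length 0, 1 of length 1, 1 of length 2, 1 of length 3. Total 4.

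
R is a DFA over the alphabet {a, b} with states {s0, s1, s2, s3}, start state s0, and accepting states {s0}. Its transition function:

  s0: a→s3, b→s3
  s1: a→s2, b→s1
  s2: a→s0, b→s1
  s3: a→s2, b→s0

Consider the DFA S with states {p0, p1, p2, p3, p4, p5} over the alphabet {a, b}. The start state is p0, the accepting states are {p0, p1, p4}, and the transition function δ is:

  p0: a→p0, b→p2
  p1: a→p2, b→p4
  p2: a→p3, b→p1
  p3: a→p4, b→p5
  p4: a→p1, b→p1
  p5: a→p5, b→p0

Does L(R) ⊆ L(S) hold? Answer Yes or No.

No

The string ab is in L(R) but not in L(S).
So L(R) ⊄ L(S).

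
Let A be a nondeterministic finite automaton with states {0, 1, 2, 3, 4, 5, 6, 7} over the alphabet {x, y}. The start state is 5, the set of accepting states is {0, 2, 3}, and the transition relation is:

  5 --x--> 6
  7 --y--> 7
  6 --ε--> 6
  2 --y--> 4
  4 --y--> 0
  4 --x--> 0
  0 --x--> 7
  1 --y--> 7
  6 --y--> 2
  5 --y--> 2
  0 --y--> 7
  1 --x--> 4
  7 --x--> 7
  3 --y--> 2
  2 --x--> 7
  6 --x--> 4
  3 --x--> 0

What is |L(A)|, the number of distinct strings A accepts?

8

The useful subgraph on states {0, 2, 4, 5, 6} is acyclic, so L(A) is finite; the longest accepting path visits 5 useful states, giving maximum string length 4.
Counting accepting paths from 5 by length: 1 of length 1, 1 of length 2, 4 of length 3, 2 of length 4. Total 8.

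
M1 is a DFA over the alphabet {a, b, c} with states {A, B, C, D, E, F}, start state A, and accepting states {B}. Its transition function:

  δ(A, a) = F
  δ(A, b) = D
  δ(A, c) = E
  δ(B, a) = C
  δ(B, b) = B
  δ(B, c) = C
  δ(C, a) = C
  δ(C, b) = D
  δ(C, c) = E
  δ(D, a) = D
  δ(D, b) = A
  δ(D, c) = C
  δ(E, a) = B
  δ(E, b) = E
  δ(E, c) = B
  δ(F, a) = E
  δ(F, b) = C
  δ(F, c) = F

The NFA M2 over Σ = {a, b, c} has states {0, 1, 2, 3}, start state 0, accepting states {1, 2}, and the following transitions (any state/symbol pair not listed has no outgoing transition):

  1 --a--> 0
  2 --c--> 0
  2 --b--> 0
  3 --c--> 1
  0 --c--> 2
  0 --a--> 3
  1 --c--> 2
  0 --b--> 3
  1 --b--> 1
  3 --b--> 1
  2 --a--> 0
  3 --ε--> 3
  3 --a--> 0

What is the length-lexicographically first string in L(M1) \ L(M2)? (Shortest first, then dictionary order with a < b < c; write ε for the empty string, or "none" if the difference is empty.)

ca

The string ca is accepted by M1 but not by M2.
No shorter string lies in the difference, and ca is the lexicographically first length-2 string in L(M1) \ L(M2).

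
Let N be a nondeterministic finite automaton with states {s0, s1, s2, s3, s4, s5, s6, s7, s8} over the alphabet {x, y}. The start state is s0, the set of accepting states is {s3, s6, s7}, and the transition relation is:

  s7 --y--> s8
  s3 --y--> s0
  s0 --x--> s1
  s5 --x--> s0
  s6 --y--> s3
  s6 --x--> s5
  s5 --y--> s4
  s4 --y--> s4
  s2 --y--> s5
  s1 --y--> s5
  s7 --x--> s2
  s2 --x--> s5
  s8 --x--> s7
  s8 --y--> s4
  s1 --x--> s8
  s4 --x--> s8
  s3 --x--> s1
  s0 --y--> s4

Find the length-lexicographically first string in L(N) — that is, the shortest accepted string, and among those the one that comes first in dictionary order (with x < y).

A breadth-first search from s0 reaches an accepting state first via the path s0 → s1 → s8 → s7 on input xxx.
No string of length < 3 is accepted (BFS exhausts all shorter strings without reaching an accepting state), and xxx is the lexicographically least accepting string of length 3.

xxx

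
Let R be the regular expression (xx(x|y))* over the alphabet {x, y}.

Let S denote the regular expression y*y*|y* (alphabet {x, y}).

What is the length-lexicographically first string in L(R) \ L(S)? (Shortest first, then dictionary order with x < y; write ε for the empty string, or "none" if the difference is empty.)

The string xxx is accepted by R but not by S.
No shorter string lies in the difference, and xxx is the lexicographically first length-3 string in L(R) \ L(S).

xxx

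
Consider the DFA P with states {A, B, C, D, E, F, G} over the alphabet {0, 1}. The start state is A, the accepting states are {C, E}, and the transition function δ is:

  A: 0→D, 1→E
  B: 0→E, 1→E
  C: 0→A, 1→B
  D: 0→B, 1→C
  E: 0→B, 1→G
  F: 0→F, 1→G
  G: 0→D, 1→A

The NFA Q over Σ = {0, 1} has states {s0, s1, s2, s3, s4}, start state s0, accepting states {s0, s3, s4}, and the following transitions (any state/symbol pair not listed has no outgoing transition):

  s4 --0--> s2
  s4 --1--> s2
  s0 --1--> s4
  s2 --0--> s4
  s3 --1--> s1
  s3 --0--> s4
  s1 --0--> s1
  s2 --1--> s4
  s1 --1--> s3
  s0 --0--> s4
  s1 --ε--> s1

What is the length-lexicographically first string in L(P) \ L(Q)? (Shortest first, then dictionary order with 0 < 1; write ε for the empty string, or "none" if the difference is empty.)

01

The string 01 is accepted by P but not by Q.
No shorter string lies in the difference, and 01 is the lexicographically first length-2 string in L(P) \ L(Q).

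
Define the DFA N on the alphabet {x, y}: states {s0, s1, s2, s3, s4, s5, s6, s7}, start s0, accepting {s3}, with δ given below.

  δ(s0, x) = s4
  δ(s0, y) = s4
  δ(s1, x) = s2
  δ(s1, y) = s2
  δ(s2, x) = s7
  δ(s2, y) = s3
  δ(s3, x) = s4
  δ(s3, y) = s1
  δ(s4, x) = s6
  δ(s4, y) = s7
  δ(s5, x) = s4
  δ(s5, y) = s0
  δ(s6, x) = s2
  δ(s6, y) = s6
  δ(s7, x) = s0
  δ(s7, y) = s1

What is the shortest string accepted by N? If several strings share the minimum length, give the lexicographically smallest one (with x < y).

A breadth-first search from s0 reaches an accepting state first via the path s0 → s4 → s6 → s2 → s3 on input xxxy.
No string of length < 4 is accepted (BFS exhausts all shorter strings without reaching an accepting state), and xxxy is the lexicographically least accepting string of length 4.

xxxy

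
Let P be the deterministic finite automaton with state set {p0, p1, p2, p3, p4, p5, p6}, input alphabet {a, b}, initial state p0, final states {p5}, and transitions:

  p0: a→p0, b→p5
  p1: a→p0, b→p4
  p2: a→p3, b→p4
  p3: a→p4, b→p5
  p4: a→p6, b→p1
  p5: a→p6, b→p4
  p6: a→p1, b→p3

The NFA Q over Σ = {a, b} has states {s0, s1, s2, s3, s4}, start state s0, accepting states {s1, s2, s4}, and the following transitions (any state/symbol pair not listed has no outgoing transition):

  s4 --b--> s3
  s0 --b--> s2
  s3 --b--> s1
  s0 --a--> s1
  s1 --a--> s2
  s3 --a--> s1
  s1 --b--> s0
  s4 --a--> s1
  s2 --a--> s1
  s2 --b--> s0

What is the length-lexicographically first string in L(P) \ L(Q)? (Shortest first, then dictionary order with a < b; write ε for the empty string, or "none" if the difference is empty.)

ab

The string ab is accepted by P but not by Q.
No shorter string lies in the difference, and ab is the lexicographically first length-2 string in L(P) \ L(Q).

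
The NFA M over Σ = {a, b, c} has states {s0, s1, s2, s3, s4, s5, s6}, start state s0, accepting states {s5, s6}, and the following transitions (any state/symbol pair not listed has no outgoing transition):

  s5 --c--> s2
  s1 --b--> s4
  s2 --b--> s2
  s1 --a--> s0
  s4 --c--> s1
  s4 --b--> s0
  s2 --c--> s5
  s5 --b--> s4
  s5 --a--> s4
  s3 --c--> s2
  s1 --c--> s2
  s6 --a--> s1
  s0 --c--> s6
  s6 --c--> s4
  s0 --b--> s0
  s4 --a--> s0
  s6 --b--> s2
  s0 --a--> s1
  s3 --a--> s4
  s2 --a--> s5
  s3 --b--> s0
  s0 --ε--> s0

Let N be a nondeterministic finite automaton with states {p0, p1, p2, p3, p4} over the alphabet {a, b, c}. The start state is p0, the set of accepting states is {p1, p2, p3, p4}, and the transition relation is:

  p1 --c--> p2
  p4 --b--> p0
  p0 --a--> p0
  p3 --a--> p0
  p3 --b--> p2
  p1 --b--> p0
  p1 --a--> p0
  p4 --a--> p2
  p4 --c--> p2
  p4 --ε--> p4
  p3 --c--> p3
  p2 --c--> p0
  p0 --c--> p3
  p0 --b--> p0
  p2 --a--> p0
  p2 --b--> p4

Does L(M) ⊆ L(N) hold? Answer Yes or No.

The string aca is in L(M) but not in L(N).
So L(M) ⊄ L(N).

No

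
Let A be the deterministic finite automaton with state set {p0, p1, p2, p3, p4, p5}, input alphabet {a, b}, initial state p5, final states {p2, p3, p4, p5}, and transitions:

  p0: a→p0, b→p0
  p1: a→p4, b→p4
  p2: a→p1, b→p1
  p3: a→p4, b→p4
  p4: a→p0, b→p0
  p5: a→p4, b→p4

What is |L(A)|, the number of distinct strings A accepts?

3

The useful subgraph on states {p4, p5} is acyclic, so L(A) is finite; the longest accepting path visits 2 useful states, giving maximum string length 1.
Counting accepting paths from p5 by length: 1 of length 0, 2 of length 1. Total 3.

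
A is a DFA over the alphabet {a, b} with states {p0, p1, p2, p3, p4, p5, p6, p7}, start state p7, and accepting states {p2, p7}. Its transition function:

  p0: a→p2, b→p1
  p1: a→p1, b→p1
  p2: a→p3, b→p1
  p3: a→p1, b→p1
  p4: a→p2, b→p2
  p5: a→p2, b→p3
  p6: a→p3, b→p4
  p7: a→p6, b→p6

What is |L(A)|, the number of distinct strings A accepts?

5

The useful subgraph on states {p2, p4, p6, p7} is acyclic, so L(A) is finite; the longest accepting path visits 4 useful states, giving maximum string length 3.
Counting accepting paths from p7 by length: 1 of length 0, 4 of length 3. Total 5.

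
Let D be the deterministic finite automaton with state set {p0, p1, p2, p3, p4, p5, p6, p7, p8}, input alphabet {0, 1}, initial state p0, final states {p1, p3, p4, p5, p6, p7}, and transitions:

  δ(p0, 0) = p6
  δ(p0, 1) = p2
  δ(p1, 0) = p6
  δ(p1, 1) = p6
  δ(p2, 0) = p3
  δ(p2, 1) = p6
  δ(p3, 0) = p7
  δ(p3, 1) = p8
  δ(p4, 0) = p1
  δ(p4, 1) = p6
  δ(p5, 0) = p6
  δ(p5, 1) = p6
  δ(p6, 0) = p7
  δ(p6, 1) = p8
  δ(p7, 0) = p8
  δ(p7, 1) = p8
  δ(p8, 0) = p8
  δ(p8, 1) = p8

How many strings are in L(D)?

The useful subgraph on states {p0, p2, p3, p6, p7} is acyclic, so L(D) is finite; the longest accepting path visits 4 useful states, giving maximum string length 3.
Counting accepting paths from p0 by length: 1 of length 1, 3 of length 2, 2 of length 3. Total 6.

6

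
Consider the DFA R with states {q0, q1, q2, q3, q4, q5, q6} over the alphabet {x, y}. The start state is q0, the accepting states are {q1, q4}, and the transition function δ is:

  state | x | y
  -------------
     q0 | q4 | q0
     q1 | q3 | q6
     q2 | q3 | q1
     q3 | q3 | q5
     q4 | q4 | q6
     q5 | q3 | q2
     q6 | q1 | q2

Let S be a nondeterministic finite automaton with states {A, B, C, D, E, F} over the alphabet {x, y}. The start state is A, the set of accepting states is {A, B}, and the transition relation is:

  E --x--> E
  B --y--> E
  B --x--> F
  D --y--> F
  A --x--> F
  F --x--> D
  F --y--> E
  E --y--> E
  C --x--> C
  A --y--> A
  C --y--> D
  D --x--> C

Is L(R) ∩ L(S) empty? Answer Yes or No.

Exploring the product automaton R × S from the start pair (q0, A), following both machines on each input symbol, reaches 18 state pairs: (q0, A), (q4, F), (q4, D), (q6, E), (q4, C), (q6, F), (q1, E), (q2, E), (q6, D), (q1, D), (q3, E), (q1, C), (q2, F), (q3, C), (q5, E), (q3, D), (q5, D), (q5, F).
R accepts in {q1, q4} and S accepts in {A, B}; no reachable pair has both components accepting, so no string drives both machines to acceptance simultaneously and L(R) ∩ L(S) = ∅.
So no string is accepted by both, and the intersection is empty.

Yes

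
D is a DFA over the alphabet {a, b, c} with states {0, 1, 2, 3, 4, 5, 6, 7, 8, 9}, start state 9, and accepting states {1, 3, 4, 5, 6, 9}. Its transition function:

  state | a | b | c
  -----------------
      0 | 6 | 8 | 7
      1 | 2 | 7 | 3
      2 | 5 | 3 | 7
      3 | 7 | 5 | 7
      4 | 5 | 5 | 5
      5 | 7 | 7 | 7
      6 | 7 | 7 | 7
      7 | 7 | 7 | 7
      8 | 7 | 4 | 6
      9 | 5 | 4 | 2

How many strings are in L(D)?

The useful subgraph on states {2, 3, 4, 5, 9} is acyclic, so L(D) is finite; the longest accepting path visits 4 useful states, giving maximum string length 3.
Counting accepting paths from 9 by length: 1 of length 0, 2 of length 1, 5 of length 2, 1 of length 3. Total 9.

9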